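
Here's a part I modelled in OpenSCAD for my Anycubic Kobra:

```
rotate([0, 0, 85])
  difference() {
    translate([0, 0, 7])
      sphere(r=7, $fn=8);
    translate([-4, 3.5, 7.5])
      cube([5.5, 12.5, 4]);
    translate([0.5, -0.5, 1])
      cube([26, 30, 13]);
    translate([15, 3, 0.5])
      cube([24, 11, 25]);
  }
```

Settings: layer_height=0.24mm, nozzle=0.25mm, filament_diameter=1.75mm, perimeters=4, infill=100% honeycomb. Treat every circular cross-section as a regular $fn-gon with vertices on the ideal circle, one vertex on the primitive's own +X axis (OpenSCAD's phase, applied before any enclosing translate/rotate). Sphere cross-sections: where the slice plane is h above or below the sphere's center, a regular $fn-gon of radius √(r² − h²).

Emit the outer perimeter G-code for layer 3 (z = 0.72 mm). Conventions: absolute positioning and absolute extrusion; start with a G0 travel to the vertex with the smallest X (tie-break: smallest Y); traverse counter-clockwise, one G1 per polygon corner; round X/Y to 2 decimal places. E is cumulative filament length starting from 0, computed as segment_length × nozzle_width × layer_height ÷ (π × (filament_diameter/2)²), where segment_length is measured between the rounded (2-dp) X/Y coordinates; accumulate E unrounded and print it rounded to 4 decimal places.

G0 X-3.08 Y0.27 Z0.72
G1 X-2.37 Y-1.99 E0.0591
G1 X-0.27 Y-3.08 E0.1181
G1 X1.99 Y-2.37 E0.1772
G1 X3.08 Y-0.27 E0.2362
G1 X2.37 Y1.99 E0.2953
G1 X0.27 Y3.08 E0.3543
G1 X-1.99 Y2.37 E0.4134
G1 X-3.08 Y0.27 E0.4725

At z = 0.72 mm: the sphere: section is a regular 8-gon, circumradius = √(r²−h²) = √(7²−6.28²) = 3.092; the cube at (-4, 3.5) does not reach this height (z outside [7.5, 11.5]); the cube at (0.5, -0.5) is absent (z outside [1, 14]); the cube at (15, 3) (footprint 24×11) is included at this height; Taking the first minus the rest: starting from the r=7 sphere, the 24×11 cube at (15, 3) misses the remaining region (no effect) — 1 connected region; (whole slice rotated 85° about Z — lengths, areas and connectivity unchanged). The outline is a single polygon with 8 vertices. Extrusion per mm of travel: 0.25 × 0.24 / (π × 0.875²) = 0.024945. Accumulating E over each segment gives final E = 0.4725.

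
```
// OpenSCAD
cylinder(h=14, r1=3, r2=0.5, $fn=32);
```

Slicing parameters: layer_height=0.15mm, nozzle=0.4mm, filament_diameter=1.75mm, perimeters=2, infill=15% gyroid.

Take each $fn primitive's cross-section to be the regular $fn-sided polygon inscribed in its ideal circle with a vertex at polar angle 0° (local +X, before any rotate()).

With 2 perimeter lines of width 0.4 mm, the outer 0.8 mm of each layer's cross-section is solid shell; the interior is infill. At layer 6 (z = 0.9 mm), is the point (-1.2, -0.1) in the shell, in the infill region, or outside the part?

infill

At z = 0.9 mm: the cone: at t=0.064 of its height the radius interpolates to r₁+(r₂−r₁)t = 2.839, giving a regular 32-gon of that circumradius. Overall, the cross-section is a single solid region. The nearest boundary edge runs (-2.84, 0.00)→(-2.78, -0.55); distance from the point to it = 1.62 mm. The point is inside the cross-section and 1.62 mm from the nearest boundary — more than the 0.8 mm shell width (2 × 0.4), so it's in the infill interior.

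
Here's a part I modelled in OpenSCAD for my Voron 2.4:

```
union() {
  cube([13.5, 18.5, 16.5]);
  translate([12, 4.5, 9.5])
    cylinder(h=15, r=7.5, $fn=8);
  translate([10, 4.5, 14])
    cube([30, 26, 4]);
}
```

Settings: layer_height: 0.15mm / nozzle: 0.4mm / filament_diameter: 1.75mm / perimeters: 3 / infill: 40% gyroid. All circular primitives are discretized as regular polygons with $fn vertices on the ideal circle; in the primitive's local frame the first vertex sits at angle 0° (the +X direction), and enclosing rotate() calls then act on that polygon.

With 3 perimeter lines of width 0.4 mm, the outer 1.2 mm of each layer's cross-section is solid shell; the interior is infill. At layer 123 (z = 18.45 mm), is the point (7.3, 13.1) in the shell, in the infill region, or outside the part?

At z = 18.45 mm: the cube is absent (z outside [0, 16.5]); the r=7.5 cylinder at (12, 4.5) gives a regular 8-gon of circumradius 7.5 (constant along its height); the cube at (10, 4.5) is absent (z outside [14, 18]); Taking the union: only the r=7.5 cylinder at (12, 4.5) is present, so the union is just that shape — 1 connected region. Overall, the cross-section is a single solid region. The nearest boundary edge runs (12.00, 12.00)→(6.70, 9.80); distance from the point to it = 2.81 mm. The point is not inside any of the regions above, so it lies outside the cross-section (2.81 mm from the nearest boundary).

outside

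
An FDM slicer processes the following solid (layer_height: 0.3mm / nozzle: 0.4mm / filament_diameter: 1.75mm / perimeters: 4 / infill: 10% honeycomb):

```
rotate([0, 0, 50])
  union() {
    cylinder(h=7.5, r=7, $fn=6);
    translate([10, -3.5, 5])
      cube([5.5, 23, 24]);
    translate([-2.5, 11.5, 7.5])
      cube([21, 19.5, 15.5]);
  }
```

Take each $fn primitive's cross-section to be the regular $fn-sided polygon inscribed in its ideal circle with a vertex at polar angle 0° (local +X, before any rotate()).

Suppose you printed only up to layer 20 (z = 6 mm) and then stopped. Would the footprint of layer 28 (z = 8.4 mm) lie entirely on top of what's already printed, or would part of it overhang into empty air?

Compare the two slices. At z = 6: the r=7 cylinder contributes a regular 6-gon of circumradius 7 (area = (6/2)·7.000²·sin(360°/6) = 127.31 mm²); the 5.5×23 cube at (10, -3.5) contributes its full rectangle (area 126.50 mm²); the cube at (-2.5, 11.5) does not reach this height (z outside [7.5, 23]); Combining (union): the 2 present regions are separate (no shared area or edge), so areas and boundary lengths simply add and each stays a separate island — area = 253.81 mm²; (rotated 50° about Z; rotation is an isometry so areas/perimeters/island counts are preserved). At z = 8.4: the cylinder does not reach this height (z outside [0, 7.5]); the cube at (10, -3.5) is present — its section is the full 5.5×23 rectangle (area 126.50 mm²); the 21×19.5 cube at (-2.5, 11.5) contributes its full rectangle (area 409.50 mm²); Taking the union: the regions partially overlap — summed areas 536.00 mm² minus the doubly-counted overlap 44.00 mm² gives 492.00 mm² — area = 492.00 mm²; (rotated 50° about Z; rotation is an isometry so areas/perimeters/island counts are preserved). Checking containment: at z = 8.4 the cross-section extends beyond the z = 6 cross-section by about 365.50 mm².

part overhangs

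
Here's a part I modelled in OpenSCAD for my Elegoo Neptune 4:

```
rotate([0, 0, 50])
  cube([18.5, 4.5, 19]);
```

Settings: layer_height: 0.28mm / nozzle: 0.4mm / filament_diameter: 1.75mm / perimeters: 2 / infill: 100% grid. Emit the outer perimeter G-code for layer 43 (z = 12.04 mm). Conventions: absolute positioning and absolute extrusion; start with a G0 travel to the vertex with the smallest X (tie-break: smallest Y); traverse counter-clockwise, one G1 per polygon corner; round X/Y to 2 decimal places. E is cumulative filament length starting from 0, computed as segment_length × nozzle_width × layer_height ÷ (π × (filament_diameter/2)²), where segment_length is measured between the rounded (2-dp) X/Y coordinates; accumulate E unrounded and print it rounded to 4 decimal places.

G0 X-3.45 Y2.89 Z12.04
G1 X0.00 Y0.00 E0.2096
G1 X11.89 Y14.17 E1.0709
G1 X8.44 Y17.06 E1.2805
G1 X-3.45 Y2.89 E2.1418

At z = 12.04 mm: the cube is present — its section is the full 18.5×4.5 rectangle; (rotated 50° about Z; rotation is an isometry so areas/perimeters/island counts are preserved). The outline is a single polygon with 4 vertices. Extrusion per mm of travel: 0.4 × 0.28 / (π × 0.875²) = 0.046564. Accumulating E over each segment gives final E = 2.1418.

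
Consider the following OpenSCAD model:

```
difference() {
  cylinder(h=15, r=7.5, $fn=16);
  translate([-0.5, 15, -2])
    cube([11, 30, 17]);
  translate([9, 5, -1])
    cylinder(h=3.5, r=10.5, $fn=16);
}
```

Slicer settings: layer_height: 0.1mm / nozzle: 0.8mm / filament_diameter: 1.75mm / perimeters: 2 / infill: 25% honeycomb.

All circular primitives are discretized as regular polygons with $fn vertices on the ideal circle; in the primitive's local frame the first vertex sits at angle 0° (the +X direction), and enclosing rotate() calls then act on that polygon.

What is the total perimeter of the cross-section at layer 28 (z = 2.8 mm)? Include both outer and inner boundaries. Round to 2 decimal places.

At z = 2.8 mm: the r=7.5 cylinder contributes a regular 16-gon of circumradius 7.5 (perimeter = 2·16·7.500·sin(180°/16) = 46.82 mm); the cube at (-0.5, 15) (footprint 11×30) is included at this height (perimeter 82.00 mm); the cylinder at (9, 5) is not intersected at this z (z outside [-1, 2.5]); Subtracting the remaining from the first: starting from the r=7.5 cylinder, the 11×30 cube at (-0.5, 15) misses the remaining region (no effect) — boundary = 46.82 mm. Overall, the cross-section is a single solid region. Total boundary length (outer) = 46.82 mm.

46.82 mm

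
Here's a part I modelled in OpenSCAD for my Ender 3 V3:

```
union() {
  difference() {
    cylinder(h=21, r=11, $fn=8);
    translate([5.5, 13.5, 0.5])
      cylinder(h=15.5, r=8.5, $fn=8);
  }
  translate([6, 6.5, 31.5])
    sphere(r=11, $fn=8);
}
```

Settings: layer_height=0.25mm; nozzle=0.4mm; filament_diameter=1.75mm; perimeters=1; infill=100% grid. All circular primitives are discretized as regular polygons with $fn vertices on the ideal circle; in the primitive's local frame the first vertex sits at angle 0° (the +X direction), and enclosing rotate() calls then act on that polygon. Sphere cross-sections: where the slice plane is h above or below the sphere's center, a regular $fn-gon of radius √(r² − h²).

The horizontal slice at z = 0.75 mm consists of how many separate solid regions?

1

At z = 0.75 mm: the r=11 cylinder contributes a regular 8-gon of circumradius 11; the cylinder at (5.5, 13.5): section is a regular 8-gon, circumradius r=8.5; After the difference (first − rest): starting from the r=11 cylinder, the r=8.5 cylinder at (5.5, 13.5) partially overlaps it — only the 31.11 mm² overlap (of its 204.35 mm²) is removed, clipping the outline — 1 connected region; the sphere at (6, 6.5) does not reach this height (|z−center|=30.750 > r=11); Merging all regions: only the result so far is present, so the union is just that shape — 1 connected region. The result has 1 disconnected region.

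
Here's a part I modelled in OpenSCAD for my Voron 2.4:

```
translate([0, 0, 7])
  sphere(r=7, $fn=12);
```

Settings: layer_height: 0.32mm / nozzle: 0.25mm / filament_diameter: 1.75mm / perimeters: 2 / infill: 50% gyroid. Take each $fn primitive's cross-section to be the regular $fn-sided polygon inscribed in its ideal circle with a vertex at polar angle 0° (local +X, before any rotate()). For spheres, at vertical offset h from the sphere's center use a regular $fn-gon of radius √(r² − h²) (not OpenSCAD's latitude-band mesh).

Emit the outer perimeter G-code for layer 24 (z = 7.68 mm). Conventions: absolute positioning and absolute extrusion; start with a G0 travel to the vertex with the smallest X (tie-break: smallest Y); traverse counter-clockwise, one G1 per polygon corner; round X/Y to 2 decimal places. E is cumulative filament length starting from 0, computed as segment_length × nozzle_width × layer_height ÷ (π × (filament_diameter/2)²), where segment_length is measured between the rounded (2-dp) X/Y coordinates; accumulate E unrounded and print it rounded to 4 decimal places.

At z = 7.68 mm: the r=7 sphere contributes a regular 12-gon of circumradius √(7²−0.68²) = 6.967. The outline is a single polygon with 12 vertices. Extrusion per mm of travel: 0.25 × 0.32 / (π × 0.875²) = 0.033260. Accumulating E over each segment gives final E = 1.4389.

G0 X-6.97 Y0.00 Z7.68
G1 X-6.03 Y-3.48 E0.1199
G1 X-3.48 Y-6.03 E0.2398
G1 X0.00 Y-6.97 E0.3597
G1 X3.48 Y-6.03 E0.4796
G1 X6.03 Y-3.48 E0.5996
G1 X6.97 Y0.00 E0.7195
G1 X6.03 Y3.48 E0.8394
G1 X3.48 Y6.03 E0.9593
G1 X0.00 Y6.97 E1.0792
G1 X-3.48 Y6.03 E1.1991
G1 X-6.03 Y3.48 E1.3190
G1 X-6.97 Y0.00 E1.4389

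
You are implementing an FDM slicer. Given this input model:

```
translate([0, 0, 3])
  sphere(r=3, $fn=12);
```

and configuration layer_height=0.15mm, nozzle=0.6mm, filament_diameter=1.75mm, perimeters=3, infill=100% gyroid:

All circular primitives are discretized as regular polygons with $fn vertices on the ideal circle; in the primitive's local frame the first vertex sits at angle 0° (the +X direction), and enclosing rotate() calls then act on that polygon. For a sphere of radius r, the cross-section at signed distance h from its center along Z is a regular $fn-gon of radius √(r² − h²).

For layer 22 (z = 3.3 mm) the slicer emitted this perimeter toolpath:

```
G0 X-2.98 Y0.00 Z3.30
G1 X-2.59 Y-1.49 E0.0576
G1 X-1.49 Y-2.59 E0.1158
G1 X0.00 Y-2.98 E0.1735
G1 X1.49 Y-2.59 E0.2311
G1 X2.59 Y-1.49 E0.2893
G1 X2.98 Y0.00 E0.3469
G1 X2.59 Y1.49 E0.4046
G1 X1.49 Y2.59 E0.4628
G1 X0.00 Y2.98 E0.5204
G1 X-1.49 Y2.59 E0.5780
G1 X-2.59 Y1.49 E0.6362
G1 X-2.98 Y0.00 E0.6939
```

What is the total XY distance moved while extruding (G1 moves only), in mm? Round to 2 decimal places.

Sum the Euclidean lengths of each G1 segment: total = 18.54 mm.

18.54 mm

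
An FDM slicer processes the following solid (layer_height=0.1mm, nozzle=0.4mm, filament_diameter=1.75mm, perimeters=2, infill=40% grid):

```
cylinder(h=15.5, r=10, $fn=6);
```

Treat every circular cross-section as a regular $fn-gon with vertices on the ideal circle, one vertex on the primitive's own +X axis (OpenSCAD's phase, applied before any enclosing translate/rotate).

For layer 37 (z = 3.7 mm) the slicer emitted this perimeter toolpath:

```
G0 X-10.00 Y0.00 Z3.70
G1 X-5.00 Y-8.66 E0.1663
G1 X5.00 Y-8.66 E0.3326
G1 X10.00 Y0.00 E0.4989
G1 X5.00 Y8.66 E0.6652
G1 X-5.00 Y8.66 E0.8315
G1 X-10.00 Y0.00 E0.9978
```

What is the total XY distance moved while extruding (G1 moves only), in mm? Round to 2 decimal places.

Sum the Euclidean lengths of each G1 segment: total = 60.00 mm.

60.00 mm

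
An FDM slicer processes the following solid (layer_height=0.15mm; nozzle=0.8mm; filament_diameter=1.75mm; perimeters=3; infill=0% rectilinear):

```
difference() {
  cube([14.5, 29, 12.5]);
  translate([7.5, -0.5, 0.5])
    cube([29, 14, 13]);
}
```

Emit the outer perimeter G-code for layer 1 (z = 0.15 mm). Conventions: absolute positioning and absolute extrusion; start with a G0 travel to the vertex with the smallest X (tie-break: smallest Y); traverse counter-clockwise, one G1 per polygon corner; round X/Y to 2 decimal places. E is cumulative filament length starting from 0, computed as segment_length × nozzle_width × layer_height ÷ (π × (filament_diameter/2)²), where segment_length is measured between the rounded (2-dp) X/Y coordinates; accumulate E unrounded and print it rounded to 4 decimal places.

G0 X0.00 Y0.00 Z0.15
G1 X14.50 Y0.00 E0.7234
G1 X14.50 Y29.00 E2.1702
G1 X0.00 Y29.00 E2.8936
G1 X0.00 Y0.00 E4.3404

At z = 0.15 mm: the 14.5×29 cube contributes its full rectangle; the cube at (7.5, -0.5) is absent (z outside [0.5, 13.5]); Subtracting the remaining from the first: none of the subtracted shapes is present at this height, so the 14.5×29 cube is unchanged — 1 connected region. The outline is a single polygon with 4 vertices. Extrusion per mm of travel: 0.8 × 0.15 / (π × 0.875²) = 0.049890. Accumulating E over each segment gives final E = 4.3404.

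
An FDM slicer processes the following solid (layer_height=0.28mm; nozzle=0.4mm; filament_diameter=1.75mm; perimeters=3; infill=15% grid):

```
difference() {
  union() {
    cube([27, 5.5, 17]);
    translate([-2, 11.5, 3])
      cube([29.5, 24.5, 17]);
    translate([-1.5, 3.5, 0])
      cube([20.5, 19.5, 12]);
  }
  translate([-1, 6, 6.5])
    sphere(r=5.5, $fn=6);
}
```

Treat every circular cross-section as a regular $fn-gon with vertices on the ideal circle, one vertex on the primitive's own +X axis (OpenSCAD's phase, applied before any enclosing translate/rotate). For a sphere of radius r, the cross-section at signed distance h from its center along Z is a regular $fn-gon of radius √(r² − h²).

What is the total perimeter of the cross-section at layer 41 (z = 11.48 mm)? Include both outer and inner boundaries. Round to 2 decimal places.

At z = 11.48 mm: the cube (footprint 27×5.5) is included at this height (perimeter 65.00 mm); the 29.5×24.5 cube at (-2, 11.5) contributes its full rectangle (perimeter 108.00 mm); the 20.5×19.5 cube at (-1.5, 3.5) contributes its full rectangle (perimeter 80.00 mm); Combining (union): the regions partially overlap (shared area 273.75 mm²), so the edge portions inside another operand are dropped and the merged outline is re-measured after clipping — boundary = 147.00 mm; the sphere at (-1, 6): section is a regular 6-gon, circumradius = √(r²−h²) = √(5.5²−4.98²) = 2.334 (perimeter = 2·6·2.334·sin(180°/6) = 14.01 mm); Taking the first minus the rest: starting from that combined region, the r=5.5 sphere at (-1, 6) partially overlaps it — only the 9.10 mm² overlap (of its 14.16 mm²) is removed, clipping the outline — boundary = 150.96 mm. Overall, the cross-section is a single solid region. Total boundary length (outer) = 150.96 mm.

150.96 mm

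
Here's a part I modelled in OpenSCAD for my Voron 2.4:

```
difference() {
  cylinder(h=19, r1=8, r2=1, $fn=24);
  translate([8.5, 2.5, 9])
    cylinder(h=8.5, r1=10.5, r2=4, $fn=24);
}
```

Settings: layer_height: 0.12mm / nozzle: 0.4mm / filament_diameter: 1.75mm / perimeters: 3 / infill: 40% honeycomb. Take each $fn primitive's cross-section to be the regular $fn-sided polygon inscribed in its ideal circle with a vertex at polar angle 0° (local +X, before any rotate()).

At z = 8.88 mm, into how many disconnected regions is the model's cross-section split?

1

At z = 8.88 mm: the cone contributes a regular 24-gon of circumradius 4.728 (interpolated between r1=8 and r2=1 at t=0.467); the cone at (8.5, 2.5) is not intersected at this z (z outside [9, 17.5]); After the difference (first − rest): none of the subtracted shapes is present at this height, so the cone is unchanged — 1 connected region. The result has 1 disconnected region.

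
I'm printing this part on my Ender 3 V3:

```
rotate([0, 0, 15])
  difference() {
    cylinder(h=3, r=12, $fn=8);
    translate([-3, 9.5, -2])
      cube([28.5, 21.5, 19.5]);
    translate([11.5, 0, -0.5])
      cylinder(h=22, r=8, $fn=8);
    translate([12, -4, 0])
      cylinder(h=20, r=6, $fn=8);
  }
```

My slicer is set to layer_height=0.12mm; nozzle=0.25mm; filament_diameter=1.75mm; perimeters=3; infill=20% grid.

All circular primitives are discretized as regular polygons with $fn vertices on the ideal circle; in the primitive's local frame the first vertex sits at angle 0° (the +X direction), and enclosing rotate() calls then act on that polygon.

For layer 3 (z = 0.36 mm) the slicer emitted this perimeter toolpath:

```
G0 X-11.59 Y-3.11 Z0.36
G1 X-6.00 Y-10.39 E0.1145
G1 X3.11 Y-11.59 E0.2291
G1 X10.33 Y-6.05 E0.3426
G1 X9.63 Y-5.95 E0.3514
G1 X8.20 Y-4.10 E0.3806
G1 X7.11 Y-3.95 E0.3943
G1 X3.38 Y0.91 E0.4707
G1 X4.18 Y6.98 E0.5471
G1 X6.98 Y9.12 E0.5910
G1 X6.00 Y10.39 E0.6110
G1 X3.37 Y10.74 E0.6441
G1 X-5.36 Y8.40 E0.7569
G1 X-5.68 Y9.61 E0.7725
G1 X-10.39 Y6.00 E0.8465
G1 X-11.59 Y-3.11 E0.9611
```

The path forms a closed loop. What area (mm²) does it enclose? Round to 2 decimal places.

Apply the shoelace formula to the sequence of (X, Y) vertices; enclosed area = 316.66 mm².

316.66 mm²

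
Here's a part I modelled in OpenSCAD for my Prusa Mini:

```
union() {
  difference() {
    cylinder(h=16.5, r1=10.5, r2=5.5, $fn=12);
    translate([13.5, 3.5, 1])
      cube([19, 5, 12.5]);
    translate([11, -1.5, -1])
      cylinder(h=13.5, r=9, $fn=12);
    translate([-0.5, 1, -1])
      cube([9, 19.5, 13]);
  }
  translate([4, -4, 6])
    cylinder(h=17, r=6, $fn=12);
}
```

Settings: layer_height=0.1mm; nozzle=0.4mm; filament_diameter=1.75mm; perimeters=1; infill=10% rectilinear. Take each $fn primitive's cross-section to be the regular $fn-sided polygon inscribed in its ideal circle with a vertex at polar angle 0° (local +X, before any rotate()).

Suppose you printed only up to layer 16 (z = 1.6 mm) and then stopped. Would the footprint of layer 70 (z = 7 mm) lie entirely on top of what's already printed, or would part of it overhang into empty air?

Compare the two slices. At z = 1.6: the cone: at t=0.097 of its height the radius interpolates to r₁+(r₂−r₁)t = 10.015, giving a regular 12-gon of that circumradius (area = (12/2)·10.015²·sin(360°/12) = 300.91 mm²); the 19×5 cube at (13.5, 3.5) contributes its full rectangle (area 95.00 mm²); the r=9 cylinder at (11, -1.5) contributes a regular 12-gon of circumradius 9 (area = (12/2)·9.000²·sin(360°/12) = 243.00 mm²); the 9×19.5 cube at (-0.5, 1) contributes its full rectangle (area 175.50 mm²); Subtracting the remaining from the first: starting from the cone (300.91 mm²), the 19×5 cube at (13.5, 3.5) misses the remaining region (no effect); the r=9 cylinder at (11, -1.5) partially overlaps it — only the 77.71 mm² overlap (of its 243.00 mm²) is removed, clipping the outline; the 9×19.5 cube at (-0.5, 1) partially overlaps it — only the 44.36 mm² overlap (of its 175.50 mm²) is removed, clipping the outline — area = 178.84 mm²; the cylinder at (4, -4) is absent (z outside [6, 23]); Merging all regions: only the result so far is present, so the union is just that shape — area = 178.84 mm². At z = 7: the cone contributes a regular 12-gon of circumradius 8.379 (interpolated between r1=10.5 and r2=5.5 at t=0.424) (area = (12/2)·8.379²·sin(360°/12) = 210.61 mm²); the 19×5 cube at (13.5, 3.5) contributes its full rectangle (area 95.00 mm²); the cylinder at (11, -1.5): section is a regular 12-gon, circumradius r=9 (area = (12/2)·9.000²·sin(360°/12) = 243.00 mm²); the cube at (-0.5, 1) (footprint 9×19.5) is included at this height (area 175.50 mm²); Subtracting the remaining from the first: starting from the cone (210.61 mm²), the 19×5 cube at (13.5, 3.5) misses the remaining region (no effect); the r=9 cylinder at (11, -1.5) partially overlaps it — only the 52.35 mm² overlap (of its 243.00 mm²) is removed, clipping the outline; the 9×19.5 cube at (-0.5, 1) partially overlaps it — only the 31.91 mm² overlap (of its 175.50 mm²) is removed, clipping the outline — area = 126.35 mm²; the r=6 cylinder at (4, -4) gives a regular 12-gon of circumradius 6 (constant along its height) (area = (12/2)·6.000²·sin(360°/12) = 108.00 mm²); Taking the union: the regions partially overlap — summed areas 234.35 mm² minus the doubly-counted overlap 35.38 mm² gives 198.97 mm² — area = 198.97 mm². Checking containment: at z = 7 the cross-section extends beyond the z = 1.6 cross-section by about 65.91 mm².

part overhangs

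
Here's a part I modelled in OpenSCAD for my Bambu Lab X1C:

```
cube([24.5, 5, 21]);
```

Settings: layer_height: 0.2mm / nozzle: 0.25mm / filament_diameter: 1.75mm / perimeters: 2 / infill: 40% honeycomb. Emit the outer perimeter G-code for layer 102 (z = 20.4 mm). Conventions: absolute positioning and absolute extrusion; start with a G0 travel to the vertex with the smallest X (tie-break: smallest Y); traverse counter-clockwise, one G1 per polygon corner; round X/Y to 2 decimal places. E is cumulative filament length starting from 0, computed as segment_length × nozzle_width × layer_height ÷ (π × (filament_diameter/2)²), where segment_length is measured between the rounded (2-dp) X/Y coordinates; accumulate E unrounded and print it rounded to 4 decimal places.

G0 X0.00 Y0.00 Z20.40
G1 X24.50 Y0.00 E0.5093
G1 X24.50 Y5.00 E0.6132
G1 X0.00 Y5.00 E1.1225
G1 X0.00 Y0.00 E1.2265

At z = 20.4 mm: the cube (footprint 24.5×5) is included at this height. The outline is a single polygon with 4 vertices. Extrusion per mm of travel: 0.25 × 0.2 / (π × 0.875²) = 0.020788. Accumulating E over each segment gives final E = 1.2265.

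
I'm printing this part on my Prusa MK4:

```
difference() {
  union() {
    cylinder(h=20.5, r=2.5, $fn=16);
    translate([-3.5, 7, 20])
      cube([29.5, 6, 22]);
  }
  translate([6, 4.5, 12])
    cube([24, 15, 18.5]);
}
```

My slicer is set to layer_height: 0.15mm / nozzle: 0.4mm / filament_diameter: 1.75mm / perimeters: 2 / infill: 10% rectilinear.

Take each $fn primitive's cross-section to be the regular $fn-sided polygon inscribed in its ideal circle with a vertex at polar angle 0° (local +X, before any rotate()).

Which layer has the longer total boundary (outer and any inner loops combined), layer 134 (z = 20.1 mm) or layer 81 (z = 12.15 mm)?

Layer 134 (z = 20.1): the r=2.5 cylinder gives a regular 16-gon of circumradius 2.5 (constant along its height) (perimeter = 2·16·2.500·sin(180°/16) = 15.61 mm); the cube at (-3.5, 7) (footprint 29.5×6) is included at this height (perimeter 71.00 mm); Merging all regions: the 2 present regions are separate (no shared area or edge), so areas and boundary lengths simply add and each stays a separate island — boundary = 86.61 mm; the cube at (6, 4.5) (footprint 24×15) is included at this height (perimeter 78.00 mm); Subtracting the remaining from the first: starting from the result so far, the 24×15 cube at (6, 4.5) partially overlaps it — only the 120.00 mm² overlap (of its 360.00 mm²) is removed, clipping the outline — boundary = 46.61 mm. So its perimeter = 46.61 mm. Layer 81 (z = 12.15): the r=2.5 cylinder gives a regular 16-gon of circumradius 2.5 (constant along its height) (perimeter = 2·16·2.500·sin(180°/16) = 15.61 mm); the cube at (-3.5, 7) does not reach this height (z outside [20, 42]); Taking the union: only the r=2.5 cylinder is present, so the union is just that shape — boundary = 15.61 mm; the cube at (6, 4.5) (footprint 24×15) is included at this height (perimeter 78.00 mm); Taking the first minus the rest: starting from that combined region, the 24×15 cube at (6, 4.5) misses the remaining region (no effect) — boundary = 15.61 mm. So its perimeter = 15.61 mm. Layer 134 is larger (46.61 vs 15.61 mm).

layer 134 (z = 20.1 mm)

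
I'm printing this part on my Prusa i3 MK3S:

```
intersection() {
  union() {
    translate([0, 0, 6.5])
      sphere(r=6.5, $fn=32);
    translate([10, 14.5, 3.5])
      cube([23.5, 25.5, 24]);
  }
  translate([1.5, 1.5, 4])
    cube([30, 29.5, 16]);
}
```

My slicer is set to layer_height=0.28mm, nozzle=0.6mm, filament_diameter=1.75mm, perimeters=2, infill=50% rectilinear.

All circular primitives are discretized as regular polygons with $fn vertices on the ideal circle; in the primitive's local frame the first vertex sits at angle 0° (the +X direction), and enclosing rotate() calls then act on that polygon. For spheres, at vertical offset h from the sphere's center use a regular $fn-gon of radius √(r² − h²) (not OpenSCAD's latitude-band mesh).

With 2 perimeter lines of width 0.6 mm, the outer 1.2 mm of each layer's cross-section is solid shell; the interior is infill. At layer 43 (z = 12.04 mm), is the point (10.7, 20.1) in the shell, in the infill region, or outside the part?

shell

At z = 12.04 mm: the sphere: section is a regular 32-gon, circumradius = √(r²−h²) = √(6.5²−5.54²) = 3.400; the cube at (10, 14.5) (footprint 23.5×25.5) is included at this height; Combining (union): the 2 present regions are separate (no shared area or edge), so areas and boundary lengths simply add and each stays a separate island — 2 connected regions; the 30×29.5 cube at (1.5, 1.5) contributes its full rectangle; Keeping only the common overlap: the 30×29.5 cube at (1.5, 1.5) partially overlaps the result so far; clipping to the common part keeps 356.19 mm² — 2 connected regions. Overall, the cross-section has 2 separate islands. The nearest boundary edge runs (10.00, 14.50)→(10.00, 31.00); distance from the point to it = 0.70 mm. (Shell/infill is judged within the island containing the point — the largest one.) The point is inside the cross-section, 0.70 mm from the nearest boundary — within the 1.2 mm shell band (2 × 0.6).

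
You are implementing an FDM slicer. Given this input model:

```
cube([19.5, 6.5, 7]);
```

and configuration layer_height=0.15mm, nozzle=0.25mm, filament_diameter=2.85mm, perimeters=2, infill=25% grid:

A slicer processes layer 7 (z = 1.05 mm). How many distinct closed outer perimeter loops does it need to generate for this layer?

At z = 1.05 mm: the cube (footprint 19.5×6.5) is included at this height. The result has 1 disconnected region.

1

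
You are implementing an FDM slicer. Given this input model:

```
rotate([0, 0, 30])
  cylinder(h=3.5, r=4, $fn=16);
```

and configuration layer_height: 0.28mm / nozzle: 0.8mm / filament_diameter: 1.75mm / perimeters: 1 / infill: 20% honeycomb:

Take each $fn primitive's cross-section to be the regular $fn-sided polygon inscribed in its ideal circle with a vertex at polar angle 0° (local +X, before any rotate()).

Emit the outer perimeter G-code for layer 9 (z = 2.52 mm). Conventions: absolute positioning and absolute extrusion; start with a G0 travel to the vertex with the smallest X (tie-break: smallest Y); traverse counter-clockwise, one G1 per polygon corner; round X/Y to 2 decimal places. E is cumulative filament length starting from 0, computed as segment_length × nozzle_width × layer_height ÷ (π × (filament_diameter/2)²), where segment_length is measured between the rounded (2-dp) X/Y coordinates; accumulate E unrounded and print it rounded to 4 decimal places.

At z = 2.52 mm: the cylinder: section is a regular 16-gon, circumradius r=4; (rotated 30° about Z; rotation is an isometry so areas/perimeters/island counts are preserved). The outline is a single polygon with 16 vertices. Extrusion per mm of travel: 0.8 × 0.28 / (π × 0.875²) = 0.093128. Accumulating E over each segment gives final E = 2.3253.

G0 X-3.97 Y-0.52 Z2.52
G1 X-3.46 Y-2.00 E0.1458
G1 X-2.44 Y-3.17 E0.2903
G1 X-1.04 Y-3.86 E0.4357
G1 X0.52 Y-3.97 E0.5813
G1 X2.00 Y-3.46 E0.7271
G1 X3.17 Y-2.44 E0.8717
G1 X3.86 Y-1.04 E1.0170
G1 X3.97 Y0.52 E1.1627
G1 X3.46 Y2.00 E1.3084
G1 X2.44 Y3.17 E1.4530
G1 X1.04 Y3.86 E1.5984
G1 X-0.52 Y3.97 E1.7440
G1 X-2.00 Y3.46 E1.8898
G1 X-3.17 Y2.44 E2.0343
G1 X-3.86 Y1.04 E2.1797
G1 X-3.97 Y-0.52 E2.3253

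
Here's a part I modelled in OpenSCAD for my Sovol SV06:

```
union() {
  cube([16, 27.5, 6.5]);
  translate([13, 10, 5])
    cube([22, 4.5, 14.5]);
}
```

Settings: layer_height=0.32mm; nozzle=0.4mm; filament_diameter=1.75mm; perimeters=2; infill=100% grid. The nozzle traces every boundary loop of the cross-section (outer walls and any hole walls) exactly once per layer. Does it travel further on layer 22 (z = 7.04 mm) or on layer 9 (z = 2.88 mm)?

Layer 22 (z = 7.04): the cube is not intersected at this z (z outside [0, 6.5]); the cube at (13, 10) is present — its section is the full 22×4.5 rectangle (perimeter 53.00 mm); Taking the union: only the 22×4.5 cube at (13, 10) is present, so the union is just that shape — boundary = 53.00 mm. So its perimeter = 53.00 mm. Layer 9 (z = 2.88): the cube (footprint 16×27.5) is included at this height (perimeter 87.00 mm); the cube at (13, 10) does not reach this height (z outside [5, 19.5]); Merging all regions: only the 16×27.5 cube is present, so the union is just that shape — boundary = 87.00 mm. So its perimeter = 87.00 mm. Layer 9 is larger (87.00 vs 53.00 mm).

layer 9 (z = 2.88 mm)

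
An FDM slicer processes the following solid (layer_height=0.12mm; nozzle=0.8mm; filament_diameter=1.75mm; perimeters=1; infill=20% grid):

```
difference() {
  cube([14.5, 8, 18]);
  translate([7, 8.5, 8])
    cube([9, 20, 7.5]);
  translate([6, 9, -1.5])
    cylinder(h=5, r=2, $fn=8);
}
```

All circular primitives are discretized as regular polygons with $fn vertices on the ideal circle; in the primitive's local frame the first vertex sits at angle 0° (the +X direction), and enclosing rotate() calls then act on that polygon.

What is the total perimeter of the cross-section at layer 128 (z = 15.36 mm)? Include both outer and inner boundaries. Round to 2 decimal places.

At z = 15.36 mm: the 14.5×8 cube contributes its full rectangle (perimeter 45.00 mm); the 9×20 cube at (7, 8.5) contributes its full rectangle (perimeter 58.00 mm); the cylinder at (6, 9) is absent (z outside [-1.5, 3.5]); Taking the first minus the rest: starting from the 14.5×8 cube, the 9×20 cube at (7, 8.5) misses the remaining region (no effect) — boundary = 45.00 mm. Overall, the cross-section is a single solid region. Total boundary length (outer) = 45.00 mm.

45.00 mm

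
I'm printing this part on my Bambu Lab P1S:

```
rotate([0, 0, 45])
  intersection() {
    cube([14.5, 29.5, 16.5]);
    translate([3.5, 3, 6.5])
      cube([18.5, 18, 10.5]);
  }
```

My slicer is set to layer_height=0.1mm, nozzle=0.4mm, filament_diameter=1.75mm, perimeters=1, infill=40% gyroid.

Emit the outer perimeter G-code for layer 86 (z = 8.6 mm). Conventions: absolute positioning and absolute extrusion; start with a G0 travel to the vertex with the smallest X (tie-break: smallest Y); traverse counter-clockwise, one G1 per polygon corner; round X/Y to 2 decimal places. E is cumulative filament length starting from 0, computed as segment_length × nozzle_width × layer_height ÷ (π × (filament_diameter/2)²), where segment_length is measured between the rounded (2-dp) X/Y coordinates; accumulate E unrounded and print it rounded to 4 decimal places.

G0 X-12.37 Y17.32 Z8.60
G1 X0.35 Y4.60 E0.2992
G1 X8.13 Y12.37 E0.4820
G1 X-4.60 Y25.10 E0.7814
G1 X-12.37 Y17.32 E0.9643

At z = 8.6 mm: the cube is present — its section is the full 14.5×29.5 rectangle; the cube at (3.5, 3) (footprint 18.5×18) is included at this height; After intersecting: the 18.5×18 cube at (3.5, 3) partially overlaps the 14.5×29.5 cube; clipping to the common part keeps 198.00 mm² — 1 connected region; (rotated 45° about Z; rotation is an isometry so areas/perimeters/island counts are preserved). The outline is a single polygon with 4 vertices. Extrusion per mm of travel: 0.4 × 0.1 / (π × 0.875²) = 0.016630. Accumulating E over each segment gives final E = 0.9643.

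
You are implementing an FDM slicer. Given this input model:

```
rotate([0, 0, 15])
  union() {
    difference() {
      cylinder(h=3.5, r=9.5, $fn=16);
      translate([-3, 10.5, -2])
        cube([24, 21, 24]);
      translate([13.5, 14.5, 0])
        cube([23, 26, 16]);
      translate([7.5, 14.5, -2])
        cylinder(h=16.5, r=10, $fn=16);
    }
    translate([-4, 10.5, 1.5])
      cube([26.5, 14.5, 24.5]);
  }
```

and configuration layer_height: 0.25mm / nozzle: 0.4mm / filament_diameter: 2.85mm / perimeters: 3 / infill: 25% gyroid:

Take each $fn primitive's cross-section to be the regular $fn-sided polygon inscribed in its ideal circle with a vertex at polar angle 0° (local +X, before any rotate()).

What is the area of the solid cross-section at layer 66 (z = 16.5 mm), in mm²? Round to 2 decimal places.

At z = 16.5 mm: the cylinder does not reach this height (z outside [0, 3.5]); the cube at (-3, 10.5) (footprint 24×21) is included at this height (area 504.00 mm²); the cube at (13.5, 14.5) is absent (z outside [0, 16]); the cylinder at (7.5, 14.5) is absent (z outside [-2, 14.5]); Subtracting the remaining from the first: the first operand is absent here, so nothing remains; the cube at (-4, 10.5) (footprint 26.5×14.5) is included at this height (area 384.25 mm²); Merging all regions: only the 26.5×14.5 cube at (-4, 10.5) is present, so the union is just that shape — area = 384.25 mm²; (whole slice rotated 15° about Z — lengths, areas and connectivity unchanged). Overall, the cross-section is a single solid region. Net area = 384.25 mm².

384.25 mm²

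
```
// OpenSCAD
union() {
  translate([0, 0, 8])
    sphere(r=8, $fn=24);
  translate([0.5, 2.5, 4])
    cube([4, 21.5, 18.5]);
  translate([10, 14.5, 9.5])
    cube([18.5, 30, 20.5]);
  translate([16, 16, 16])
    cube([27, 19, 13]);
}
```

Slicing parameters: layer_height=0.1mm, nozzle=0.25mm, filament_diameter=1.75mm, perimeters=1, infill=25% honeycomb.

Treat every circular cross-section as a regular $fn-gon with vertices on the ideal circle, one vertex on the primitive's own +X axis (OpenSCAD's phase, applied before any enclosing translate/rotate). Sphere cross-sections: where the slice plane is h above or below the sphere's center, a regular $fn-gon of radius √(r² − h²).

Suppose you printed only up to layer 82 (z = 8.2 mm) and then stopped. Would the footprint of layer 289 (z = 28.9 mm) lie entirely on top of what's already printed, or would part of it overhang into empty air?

Compare the two slices. At z = 8.2: the sphere: section is a regular 24-gon, circumradius = √(r²−h²) = √(8²−0.2²) = 7.997 (area = (24/2)·7.997²·sin(360°/24) = 198.65 mm²); the 4×21.5 cube at (0.5, 2.5) contributes its full rectangle (area 86.00 mm²); the cube at (10, 14.5) is absent (z outside [9.5, 30]); the cube at (16, 16) does not reach this height (z outside [16, 29]); Taking the union: the regions partially overlap — summed areas 284.65 mm² minus the doubly-counted overlap 19.79 mm² gives 264.85 mm² — area = 264.85 mm². At z = 28.9: the sphere does not reach this height (|z−center|=20.900 > r=8); the cube at (0.5, 2.5) is absent (z outside [4, 22.5]); the 18.5×30 cube at (10, 14.5) contributes its full rectangle (area 555.00 mm²); the cube at (16, 16) is present — its section is the full 27×19 rectangle (area 513.00 mm²); Taking the union: the regions partially overlap — summed areas 1068.00 mm² minus the doubly-counted overlap 237.50 mm² gives 830.50 mm² — area = 830.50 mm². Checking containment: at z = 28.9 the cross-section extends beyond the z = 8.2 cross-section by about 830.50 mm².

part overhangs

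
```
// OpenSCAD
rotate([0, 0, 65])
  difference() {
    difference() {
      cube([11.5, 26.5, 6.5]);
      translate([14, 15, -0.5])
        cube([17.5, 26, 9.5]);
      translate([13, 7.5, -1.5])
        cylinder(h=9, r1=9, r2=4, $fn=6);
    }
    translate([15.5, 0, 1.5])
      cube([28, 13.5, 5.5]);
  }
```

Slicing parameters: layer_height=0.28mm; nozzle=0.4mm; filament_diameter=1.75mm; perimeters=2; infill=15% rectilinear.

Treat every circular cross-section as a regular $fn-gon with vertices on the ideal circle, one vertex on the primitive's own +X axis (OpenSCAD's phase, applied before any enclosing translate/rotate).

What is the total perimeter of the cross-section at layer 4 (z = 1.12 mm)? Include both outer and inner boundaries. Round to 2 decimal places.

At z = 1.12 mm: the cube is present — its section is the full 11.5×26.5 rectangle (perimeter 76.00 mm); the 17.5×26 cube at (14, 15) contributes its full rectangle (perimeter 87.00 mm); the cone at (13, 7.5) (r1=9→r2=4) has section circumradius 7.544 here — a regular 6-gon (perimeter = 2·6·7.544·sin(180°/6) = 45.27 mm); Taking the first minus the rest: starting from the 11.5×26.5 cube, the 17.5×26 cube at (14, 15) misses the remaining region (no effect); the cone at (13, 7.5) partially overlaps it — only the 54.34 mm² overlap (of its 147.88 mm²) is removed, clipping the outline — boundary = 82.57 mm; the cube at (15.5, 0) is not intersected at this z (z outside [1.5, 7]); Subtracting the remaining from the first: none of the subtracted shapes is present at this height, so the result so far is unchanged — boundary = 82.57 mm; (whole slice rotated 65° about Z — lengths, areas and connectivity unchanged). Overall, the cross-section is a single solid region. Total boundary length (outer) = 82.57 mm.

82.57 mm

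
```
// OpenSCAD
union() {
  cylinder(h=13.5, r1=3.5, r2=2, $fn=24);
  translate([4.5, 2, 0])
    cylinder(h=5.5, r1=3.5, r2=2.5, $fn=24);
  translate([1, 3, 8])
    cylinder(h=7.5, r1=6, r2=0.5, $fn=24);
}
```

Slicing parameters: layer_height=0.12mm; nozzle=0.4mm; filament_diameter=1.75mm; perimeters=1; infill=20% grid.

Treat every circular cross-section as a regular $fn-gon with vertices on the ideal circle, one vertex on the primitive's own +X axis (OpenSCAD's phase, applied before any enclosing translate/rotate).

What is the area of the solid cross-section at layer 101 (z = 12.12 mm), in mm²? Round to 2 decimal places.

At z = 12.12 mm: the cone (r1=3.5→r2=2) has section circumradius 2.153 here — a regular 24-gon (area = (24/2)·2.153²·sin(360°/24) = 14.40 mm²); the cone at (4.5, 2) is absent (z outside [0, 5.5]); the cone at (1, 3) (r1=6→r2=0.5) has section circumradius 2.979 here — a regular 24-gon (area = (24/2)·2.979²·sin(360°/24) = 27.56 mm²); Taking the union: the regions partially overlap — summed areas 41.96 mm² minus the doubly-counted overlap 5.29 mm² gives 36.67 mm² — area = 36.67 mm². Overall, the cross-section is a single solid region. Net area = 36.67 mm².

36.67 mm²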